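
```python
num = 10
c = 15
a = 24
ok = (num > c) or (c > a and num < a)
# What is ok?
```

Answer: False

Derivation:
Trace (tracking ok):
num = 10  # -> num = 10
c = 15  # -> c = 15
a = 24  # -> a = 24
ok = num > c or (c > a and num < a)  # -> ok = False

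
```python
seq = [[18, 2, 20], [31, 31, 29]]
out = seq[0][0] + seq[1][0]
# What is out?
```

Answer: 49

Derivation:
Trace (tracking out):
seq = [[18, 2, 20], [31, 31, 29]]  # -> seq = [[18, 2, 20], [31, 31, 29]]
out = seq[0][0] + seq[1][0]  # -> out = 49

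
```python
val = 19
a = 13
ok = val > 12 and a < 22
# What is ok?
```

Trace (tracking ok):
val = 19  # -> val = 19
a = 13  # -> a = 13
ok = val > 12 and a < 22  # -> ok = True

Answer: True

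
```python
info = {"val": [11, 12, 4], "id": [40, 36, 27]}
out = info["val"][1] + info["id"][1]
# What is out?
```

Answer: 48

Derivation:
Trace (tracking out):
info = {'val': [11, 12, 4], 'id': [40, 36, 27]}  # -> info = {'val': [11, 12, 4], 'id': [40, 36, 27]}
out = info['val'][1] + info['id'][1]  # -> out = 48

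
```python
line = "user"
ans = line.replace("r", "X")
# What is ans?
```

Answer: 'useX'

Derivation:
Trace (tracking ans):
line = 'user'  # -> line = 'user'
ans = line.replace('r', 'X')  # -> ans = 'useX'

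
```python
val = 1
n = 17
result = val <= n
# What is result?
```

Answer: True

Derivation:
Trace (tracking result):
val = 1  # -> val = 1
n = 17  # -> n = 17
result = val <= n  # -> result = True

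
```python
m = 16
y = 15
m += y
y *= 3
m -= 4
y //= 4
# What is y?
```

Answer: 11

Derivation:
Trace (tracking y):
m = 16  # -> m = 16
y = 15  # -> y = 15
m += y  # -> m = 31
y *= 3  # -> y = 45
m -= 4  # -> m = 27
y //= 4  # -> y = 11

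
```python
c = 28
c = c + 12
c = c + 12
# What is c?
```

Trace (tracking c):
c = 28  # -> c = 28
c = c + 12  # -> c = 40
c = c + 12  # -> c = 52

Answer: 52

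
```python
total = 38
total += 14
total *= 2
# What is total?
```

Trace (tracking total):
total = 38  # -> total = 38
total += 14  # -> total = 52
total *= 2  # -> total = 104

Answer: 104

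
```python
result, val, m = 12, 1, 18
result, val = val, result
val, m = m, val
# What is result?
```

Answer: 1

Derivation:
Trace (tracking result):
result, val, m = (12, 1, 18)  # -> result = 12, val = 1, m = 18
result, val = (val, result)  # -> result = 1, val = 12
val, m = (m, val)  # -> val = 18, m = 12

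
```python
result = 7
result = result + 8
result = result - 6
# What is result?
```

Answer: 9

Derivation:
Trace (tracking result):
result = 7  # -> result = 7
result = result + 8  # -> result = 15
result = result - 6  # -> result = 9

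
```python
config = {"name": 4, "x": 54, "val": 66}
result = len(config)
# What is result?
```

Answer: 3

Derivation:
Trace (tracking result):
config = {'name': 4, 'x': 54, 'val': 66}  # -> config = {'name': 4, 'x': 54, 'val': 66}
result = len(config)  # -> result = 3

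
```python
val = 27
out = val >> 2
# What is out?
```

Trace (tracking out):
val = 27  # -> val = 27
out = val >> 2  # -> out = 6

Answer: 6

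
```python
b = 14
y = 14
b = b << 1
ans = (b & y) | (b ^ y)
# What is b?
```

Answer: 28

Derivation:
Trace (tracking b):
b = 14  # -> b = 14
y = 14  # -> y = 14
b = b << 1  # -> b = 28
ans = b & y | b ^ y  # -> ans = 30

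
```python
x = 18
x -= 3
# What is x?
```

Trace (tracking x):
x = 18  # -> x = 18
x -= 3  # -> x = 15

Answer: 15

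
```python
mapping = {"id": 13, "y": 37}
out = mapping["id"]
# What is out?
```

Trace (tracking out):
mapping = {'id': 13, 'y': 37}  # -> mapping = {'id': 13, 'y': 37}
out = mapping['id']  # -> out = 13

Answer: 13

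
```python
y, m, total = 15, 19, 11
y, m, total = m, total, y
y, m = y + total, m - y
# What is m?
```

Answer: -8

Derivation:
Trace (tracking m):
y, m, total = (15, 19, 11)  # -> y = 15, m = 19, total = 11
y, m, total = (m, total, y)  # -> y = 19, m = 11, total = 15
y, m = (y + total, m - y)  # -> y = 34, m = -8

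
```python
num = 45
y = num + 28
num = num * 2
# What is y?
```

Trace (tracking y):
num = 45  # -> num = 45
y = num + 28  # -> y = 73
num = num * 2  # -> num = 90

Answer: 73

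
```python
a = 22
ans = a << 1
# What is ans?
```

Trace (tracking ans):
a = 22  # -> a = 22
ans = a << 1  # -> ans = 44

Answer: 44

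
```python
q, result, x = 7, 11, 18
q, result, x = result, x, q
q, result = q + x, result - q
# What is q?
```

Answer: 18

Derivation:
Trace (tracking q):
q, result, x = (7, 11, 18)  # -> q = 7, result = 11, x = 18
q, result, x = (result, x, q)  # -> q = 11, result = 18, x = 7
q, result = (q + x, result - q)  # -> q = 18, result = 7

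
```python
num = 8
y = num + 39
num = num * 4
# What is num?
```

Trace (tracking num):
num = 8  # -> num = 8
y = num + 39  # -> y = 47
num = num * 4  # -> num = 32

Answer: 32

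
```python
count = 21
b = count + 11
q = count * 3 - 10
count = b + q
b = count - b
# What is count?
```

Answer: 85

Derivation:
Trace (tracking count):
count = 21  # -> count = 21
b = count + 11  # -> b = 32
q = count * 3 - 10  # -> q = 53
count = b + q  # -> count = 85
b = count - b  # -> b = 53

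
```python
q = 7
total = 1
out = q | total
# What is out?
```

Trace (tracking out):
q = 7  # -> q = 7
total = 1  # -> total = 1
out = q | total  # -> out = 7

Answer: 7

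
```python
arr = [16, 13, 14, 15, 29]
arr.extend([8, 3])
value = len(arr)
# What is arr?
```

Trace (tracking arr):
arr = [16, 13, 14, 15, 29]  # -> arr = [16, 13, 14, 15, 29]
arr.extend([8, 3])  # -> arr = [16, 13, 14, 15, 29, 8, 3]
value = len(arr)  # -> value = 7

Answer: [16, 13, 14, 15, 29, 8, 3]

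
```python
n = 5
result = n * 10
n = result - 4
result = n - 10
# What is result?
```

Trace (tracking result):
n = 5  # -> n = 5
result = n * 10  # -> result = 50
n = result - 4  # -> n = 46
result = n - 10  # -> result = 36

Answer: 36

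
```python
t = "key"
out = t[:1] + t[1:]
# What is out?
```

Answer: 'key'

Derivation:
Trace (tracking out):
t = 'key'  # -> t = 'key'
out = t[:1] + t[1:]  # -> out = 'key'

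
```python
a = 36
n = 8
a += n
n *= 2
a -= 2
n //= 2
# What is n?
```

Trace (tracking n):
a = 36  # -> a = 36
n = 8  # -> n = 8
a += n  # -> a = 44
n *= 2  # -> n = 16
a -= 2  # -> a = 42
n //= 2  # -> n = 8

Answer: 8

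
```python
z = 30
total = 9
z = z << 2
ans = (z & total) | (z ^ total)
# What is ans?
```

Trace (tracking ans):
z = 30  # -> z = 30
total = 9  # -> total = 9
z = z << 2  # -> z = 120
ans = z & total | z ^ total  # -> ans = 121

Answer: 121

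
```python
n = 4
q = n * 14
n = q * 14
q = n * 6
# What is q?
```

Trace (tracking q):
n = 4  # -> n = 4
q = n * 14  # -> q = 56
n = q * 14  # -> n = 784
q = n * 6  # -> q = 4704

Answer: 4704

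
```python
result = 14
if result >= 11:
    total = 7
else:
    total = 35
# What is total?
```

Trace (tracking total):
result = 14  # -> result = 14
if result >= 11:  # condition is True
    total = 7  # -> total = 7

Answer: 7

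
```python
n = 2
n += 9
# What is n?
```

Answer: 11

Derivation:
Trace (tracking n):
n = 2  # -> n = 2
n += 9  # -> n = 11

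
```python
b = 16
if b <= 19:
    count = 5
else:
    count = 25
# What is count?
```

Trace (tracking count):
b = 16  # -> b = 16
if b <= 19:  # condition is True
    count = 5  # -> count = 5

Answer: 5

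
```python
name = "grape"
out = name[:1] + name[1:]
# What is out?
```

Trace (tracking out):
name = 'grape'  # -> name = 'grape'
out = name[:1] + name[1:]  # -> out = 'grape'

Answer: 'grape'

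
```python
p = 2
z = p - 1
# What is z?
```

Trace (tracking z):
p = 2  # -> p = 2
z = p - 1  # -> z = 1

Answer: 1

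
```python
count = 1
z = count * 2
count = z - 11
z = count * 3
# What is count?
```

Answer: -9

Derivation:
Trace (tracking count):
count = 1  # -> count = 1
z = count * 2  # -> z = 2
count = z - 11  # -> count = -9
z = count * 3  # -> z = -27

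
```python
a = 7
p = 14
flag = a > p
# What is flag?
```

Answer: False

Derivation:
Trace (tracking flag):
a = 7  # -> a = 7
p = 14  # -> p = 14
flag = a > p  # -> flag = False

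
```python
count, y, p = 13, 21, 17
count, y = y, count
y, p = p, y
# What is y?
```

Trace (tracking y):
count, y, p = (13, 21, 17)  # -> count = 13, y = 21, p = 17
count, y = (y, count)  # -> count = 21, y = 13
y, p = (p, y)  # -> y = 17, p = 13

Answer: 17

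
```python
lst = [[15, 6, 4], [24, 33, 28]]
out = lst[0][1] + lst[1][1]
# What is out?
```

Answer: 39

Derivation:
Trace (tracking out):
lst = [[15, 6, 4], [24, 33, 28]]  # -> lst = [[15, 6, 4], [24, 33, 28]]
out = lst[0][1] + lst[1][1]  # -> out = 39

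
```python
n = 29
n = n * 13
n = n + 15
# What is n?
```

Answer: 392

Derivation:
Trace (tracking n):
n = 29  # -> n = 29
n = n * 13  # -> n = 377
n = n + 15  # -> n = 392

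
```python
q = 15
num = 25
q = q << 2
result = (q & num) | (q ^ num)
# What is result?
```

Answer: 61

Derivation:
Trace (tracking result):
q = 15  # -> q = 15
num = 25  # -> num = 25
q = q << 2  # -> q = 60
result = q & num | q ^ num  # -> result = 61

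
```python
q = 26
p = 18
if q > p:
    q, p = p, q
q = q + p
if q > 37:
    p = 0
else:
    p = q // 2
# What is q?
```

Answer: 44

Derivation:
Trace (tracking q):
q = 26  # -> q = 26
p = 18  # -> p = 18
if q > p:  # condition is True
    q, p = (p, q)  # -> q = 18, p = 26
q = q + p  # -> q = 44
if q > 37:  # condition is True
    p = 0  # -> p = 0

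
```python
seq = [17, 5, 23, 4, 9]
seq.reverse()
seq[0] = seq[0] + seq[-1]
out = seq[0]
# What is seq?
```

Answer: [26, 4, 23, 5, 17]

Derivation:
Trace (tracking seq):
seq = [17, 5, 23, 4, 9]  # -> seq = [17, 5, 23, 4, 9]
seq.reverse()  # -> seq = [9, 4, 23, 5, 17]
seq[0] = seq[0] + seq[-1]  # -> seq = [26, 4, 23, 5, 17]
out = seq[0]  # -> out = 26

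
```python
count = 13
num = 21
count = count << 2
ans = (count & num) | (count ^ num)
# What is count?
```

Answer: 52

Derivation:
Trace (tracking count):
count = 13  # -> count = 13
num = 21  # -> num = 21
count = count << 2  # -> count = 52
ans = count & num | count ^ num  # -> ans = 53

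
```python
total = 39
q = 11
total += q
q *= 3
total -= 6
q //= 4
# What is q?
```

Answer: 8

Derivation:
Trace (tracking q):
total = 39  # -> total = 39
q = 11  # -> q = 11
total += q  # -> total = 50
q *= 3  # -> q = 33
total -= 6  # -> total = 44
q //= 4  # -> q = 8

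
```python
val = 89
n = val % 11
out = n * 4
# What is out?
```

Answer: 4

Derivation:
Trace (tracking out):
val = 89  # -> val = 89
n = val % 11  # -> n = 1
out = n * 4  # -> out = 4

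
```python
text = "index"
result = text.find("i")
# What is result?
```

Trace (tracking result):
text = 'index'  # -> text = 'index'
result = text.find('i')  # -> result = 0

Answer: 0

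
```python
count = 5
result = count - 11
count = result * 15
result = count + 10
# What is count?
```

Trace (tracking count):
count = 5  # -> count = 5
result = count - 11  # -> result = -6
count = result * 15  # -> count = -90
result = count + 10  # -> result = -80

Answer: -90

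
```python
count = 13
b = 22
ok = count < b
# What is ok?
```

Trace (tracking ok):
count = 13  # -> count = 13
b = 22  # -> b = 22
ok = count < b  # -> ok = True

Answer: True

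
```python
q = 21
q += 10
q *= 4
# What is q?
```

Trace (tracking q):
q = 21  # -> q = 21
q += 10  # -> q = 31
q *= 4  # -> q = 124

Answer: 124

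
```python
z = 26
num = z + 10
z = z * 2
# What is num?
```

Trace (tracking num):
z = 26  # -> z = 26
num = z + 10  # -> num = 36
z = z * 2  # -> z = 52

Answer: 36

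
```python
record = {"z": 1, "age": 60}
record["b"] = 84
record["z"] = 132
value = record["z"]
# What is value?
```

Trace (tracking value):
record = {'z': 1, 'age': 60}  # -> record = {'z': 1, 'age': 60}
record['b'] = 84  # -> record = {'z': 1, 'age': 60, 'b': 84}
record['z'] = 132  # -> record = {'z': 132, 'age': 60, 'b': 84}
value = record['z']  # -> value = 132

Answer: 132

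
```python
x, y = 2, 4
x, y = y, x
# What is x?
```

Trace (tracking x):
x, y = (2, 4)  # -> x = 2, y = 4
x, y = (y, x)  # -> x = 4, y = 2

Answer: 4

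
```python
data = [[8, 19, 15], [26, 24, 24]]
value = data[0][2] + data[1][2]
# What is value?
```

Answer: 39

Derivation:
Trace (tracking value):
data = [[8, 19, 15], [26, 24, 24]]  # -> data = [[8, 19, 15], [26, 24, 24]]
value = data[0][2] + data[1][2]  # -> value = 39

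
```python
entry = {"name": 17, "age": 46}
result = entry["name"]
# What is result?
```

Answer: 17

Derivation:
Trace (tracking result):
entry = {'name': 17, 'age': 46}  # -> entry = {'name': 17, 'age': 46}
result = entry['name']  # -> result = 17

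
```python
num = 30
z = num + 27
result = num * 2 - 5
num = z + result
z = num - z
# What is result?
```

Trace (tracking result):
num = 30  # -> num = 30
z = num + 27  # -> z = 57
result = num * 2 - 5  # -> result = 55
num = z + result  # -> num = 112
z = num - z  # -> z = 55

Answer: 55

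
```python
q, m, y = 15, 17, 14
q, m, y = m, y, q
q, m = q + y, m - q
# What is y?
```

Trace (tracking y):
q, m, y = (15, 17, 14)  # -> q = 15, m = 17, y = 14
q, m, y = (m, y, q)  # -> q = 17, m = 14, y = 15
q, m = (q + y, m - q)  # -> q = 32, m = -3

Answer: 15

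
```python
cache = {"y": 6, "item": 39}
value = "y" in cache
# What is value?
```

Trace (tracking value):
cache = {'y': 6, 'item': 39}  # -> cache = {'y': 6, 'item': 39}
value = 'y' in cache  # -> value = True

Answer: True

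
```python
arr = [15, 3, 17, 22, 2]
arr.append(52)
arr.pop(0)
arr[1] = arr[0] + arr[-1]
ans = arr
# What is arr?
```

Trace (tracking arr):
arr = [15, 3, 17, 22, 2]  # -> arr = [15, 3, 17, 22, 2]
arr.append(52)  # -> arr = [15, 3, 17, 22, 2, 52]
arr.pop(0)  # -> arr = [3, 17, 22, 2, 52]
arr[1] = arr[0] + arr[-1]  # -> arr = [3, 55, 22, 2, 52]
ans = arr  # -> ans = [3, 55, 22, 2, 52]

Answer: [3, 55, 22, 2, 52]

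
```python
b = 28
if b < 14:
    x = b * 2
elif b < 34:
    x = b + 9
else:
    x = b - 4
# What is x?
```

Trace (tracking x):
b = 28  # -> b = 28
if b < 14:  # condition is False
elif b < 34:  # condition is True
    x = b + 9  # -> x = 37

Answer: 37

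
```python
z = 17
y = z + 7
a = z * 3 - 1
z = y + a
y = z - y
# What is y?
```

Trace (tracking y):
z = 17  # -> z = 17
y = z + 7  # -> y = 24
a = z * 3 - 1  # -> a = 50
z = y + a  # -> z = 74
y = z - y  # -> y = 50

Answer: 50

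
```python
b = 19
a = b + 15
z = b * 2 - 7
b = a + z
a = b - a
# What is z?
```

Answer: 31

Derivation:
Trace (tracking z):
b = 19  # -> b = 19
a = b + 15  # -> a = 34
z = b * 2 - 7  # -> z = 31
b = a + z  # -> b = 65
a = b - a  # -> a = 31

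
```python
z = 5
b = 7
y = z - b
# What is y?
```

Trace (tracking y):
z = 5  # -> z = 5
b = 7  # -> b = 7
y = z - b  # -> y = -2

Answer: -2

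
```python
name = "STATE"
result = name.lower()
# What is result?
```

Trace (tracking result):
name = 'STATE'  # -> name = 'STATE'
result = name.lower()  # -> result = 'state'

Answer: 'state'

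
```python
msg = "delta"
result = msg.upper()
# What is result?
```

Trace (tracking result):
msg = 'delta'  # -> msg = 'delta'
result = msg.upper()  # -> result = 'DELTA'

Answer: 'DELTA'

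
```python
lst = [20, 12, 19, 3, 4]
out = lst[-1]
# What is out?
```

Answer: 4

Derivation:
Trace (tracking out):
lst = [20, 12, 19, 3, 4]  # -> lst = [20, 12, 19, 3, 4]
out = lst[-1]  # -> out = 4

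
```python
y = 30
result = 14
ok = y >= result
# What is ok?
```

Answer: True

Derivation:
Trace (tracking ok):
y = 30  # -> y = 30
result = 14  # -> result = 14
ok = y >= result  # -> ok = True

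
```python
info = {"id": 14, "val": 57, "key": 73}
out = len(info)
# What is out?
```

Answer: 3

Derivation:
Trace (tracking out):
info = {'id': 14, 'val': 57, 'key': 73}  # -> info = {'id': 14, 'val': 57, 'key': 73}
out = len(info)  # -> out = 3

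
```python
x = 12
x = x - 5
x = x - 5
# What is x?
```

Trace (tracking x):
x = 12  # -> x = 12
x = x - 5  # -> x = 7
x = x - 5  # -> x = 2

Answer: 2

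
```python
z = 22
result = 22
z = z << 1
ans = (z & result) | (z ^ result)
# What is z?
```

Answer: 44

Derivation:
Trace (tracking z):
z = 22  # -> z = 22
result = 22  # -> result = 22
z = z << 1  # -> z = 44
ans = z & result | z ^ result  # -> ans = 62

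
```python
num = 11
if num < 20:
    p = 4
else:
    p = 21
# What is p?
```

Trace (tracking p):
num = 11  # -> num = 11
if num < 20:  # condition is True
    p = 4  # -> p = 4

Answer: 4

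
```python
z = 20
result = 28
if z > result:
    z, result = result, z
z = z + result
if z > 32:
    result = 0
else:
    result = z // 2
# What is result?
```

Trace (tracking result):
z = 20  # -> z = 20
result = 28  # -> result = 28
if z > result:  # condition is False
z = z + result  # -> z = 48
if z > 32:  # condition is True
    result = 0  # -> result = 0

Answer: 0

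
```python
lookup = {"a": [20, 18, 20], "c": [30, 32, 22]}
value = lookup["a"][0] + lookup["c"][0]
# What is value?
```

Trace (tracking value):
lookup = {'a': [20, 18, 20], 'c': [30, 32, 22]}  # -> lookup = {'a': [20, 18, 20], 'c': [30, 32, 22]}
value = lookup['a'][0] + lookup['c'][0]  # -> value = 50

Answer: 50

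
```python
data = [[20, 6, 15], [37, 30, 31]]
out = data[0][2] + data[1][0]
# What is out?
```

Answer: 52

Derivation:
Trace (tracking out):
data = [[20, 6, 15], [37, 30, 31]]  # -> data = [[20, 6, 15], [37, 30, 31]]
out = data[0][2] + data[1][0]  # -> out = 52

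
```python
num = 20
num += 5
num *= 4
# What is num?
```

Trace (tracking num):
num = 20  # -> num = 20
num += 5  # -> num = 25
num *= 4  # -> num = 100

Answer: 100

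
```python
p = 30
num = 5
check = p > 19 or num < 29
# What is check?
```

Answer: True

Derivation:
Trace (tracking check):
p = 30  # -> p = 30
num = 5  # -> num = 5
check = p > 19 or num < 29  # -> check = True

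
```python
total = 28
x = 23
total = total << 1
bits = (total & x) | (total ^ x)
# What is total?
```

Trace (tracking total):
total = 28  # -> total = 28
x = 23  # -> x = 23
total = total << 1  # -> total = 56
bits = total & x | total ^ x  # -> bits = 63

Answer: 56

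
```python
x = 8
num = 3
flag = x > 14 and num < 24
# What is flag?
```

Trace (tracking flag):
x = 8  # -> x = 8
num = 3  # -> num = 3
flag = x > 14 and num < 24  # -> flag = False

Answer: False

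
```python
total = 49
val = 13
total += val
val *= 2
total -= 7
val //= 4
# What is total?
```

Answer: 55

Derivation:
Trace (tracking total):
total = 49  # -> total = 49
val = 13  # -> val = 13
total += val  # -> total = 62
val *= 2  # -> val = 26
total -= 7  # -> total = 55
val //= 4  # -> val = 6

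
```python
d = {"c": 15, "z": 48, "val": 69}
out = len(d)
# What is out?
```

Answer: 3

Derivation:
Trace (tracking out):
d = {'c': 15, 'z': 48, 'val': 69}  # -> d = {'c': 15, 'z': 48, 'val': 69}
out = len(d)  # -> out = 3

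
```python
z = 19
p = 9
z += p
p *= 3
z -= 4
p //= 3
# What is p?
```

Answer: 9

Derivation:
Trace (tracking p):
z = 19  # -> z = 19
p = 9  # -> p = 9
z += p  # -> z = 28
p *= 3  # -> p = 27
z -= 4  # -> z = 24
p //= 3  # -> p = 9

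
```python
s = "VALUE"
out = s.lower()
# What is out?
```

Answer: 'value'

Derivation:
Trace (tracking out):
s = 'VALUE'  # -> s = 'VALUE'
out = s.lower()  # -> out = 'value'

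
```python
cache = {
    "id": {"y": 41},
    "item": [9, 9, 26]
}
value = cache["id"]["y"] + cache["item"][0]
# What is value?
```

Answer: 50

Derivation:
Trace (tracking value):
cache = {'id': {'y': 41}, 'item': [9, 9, 26]}  # -> cache = {'id': {'y': 41}, 'item': [9, 9, 26]}
value = cache['id']['y'] + cache['item'][0]  # -> value = 50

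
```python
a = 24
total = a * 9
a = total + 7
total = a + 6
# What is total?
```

Answer: 229

Derivation:
Trace (tracking total):
a = 24  # -> a = 24
total = a * 9  # -> total = 216
a = total + 7  # -> a = 223
total = a + 6  # -> total = 229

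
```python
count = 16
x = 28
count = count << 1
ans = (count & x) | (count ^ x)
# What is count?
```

Trace (tracking count):
count = 16  # -> count = 16
x = 28  # -> x = 28
count = count << 1  # -> count = 32
ans = count & x | count ^ x  # -> ans = 60

Answer: 32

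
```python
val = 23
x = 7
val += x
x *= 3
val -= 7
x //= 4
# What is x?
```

Answer: 5

Derivation:
Trace (tracking x):
val = 23  # -> val = 23
x = 7  # -> x = 7
val += x  # -> val = 30
x *= 3  # -> x = 21
val -= 7  # -> val = 23
x //= 4  # -> x = 5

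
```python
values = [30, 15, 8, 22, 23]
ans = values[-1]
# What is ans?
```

Answer: 23

Derivation:
Trace (tracking ans):
values = [30, 15, 8, 22, 23]  # -> values = [30, 15, 8, 22, 23]
ans = values[-1]  # -> ans = 23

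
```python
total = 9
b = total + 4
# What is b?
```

Trace (tracking b):
total = 9  # -> total = 9
b = total + 4  # -> b = 13

Answer: 13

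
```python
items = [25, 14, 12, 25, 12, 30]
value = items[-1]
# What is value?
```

Answer: 30

Derivation:
Trace (tracking value):
items = [25, 14, 12, 25, 12, 30]  # -> items = [25, 14, 12, 25, 12, 30]
value = items[-1]  # -> value = 30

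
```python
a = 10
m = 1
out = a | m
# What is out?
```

Answer: 11

Derivation:
Trace (tracking out):
a = 10  # -> a = 10
m = 1  # -> m = 1
out = a | m  # -> out = 11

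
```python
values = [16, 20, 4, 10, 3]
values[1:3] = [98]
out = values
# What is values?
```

Answer: [16, 98, 10, 3]

Derivation:
Trace (tracking values):
values = [16, 20, 4, 10, 3]  # -> values = [16, 20, 4, 10, 3]
values[1:3] = [98]  # -> values = [16, 98, 10, 3]
out = values  # -> out = [16, 98, 10, 3]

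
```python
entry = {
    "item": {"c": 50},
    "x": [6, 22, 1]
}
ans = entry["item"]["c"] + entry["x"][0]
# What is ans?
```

Trace (tracking ans):
entry = {'item': {'c': 50}, 'x': [6, 22, 1]}  # -> entry = {'item': {'c': 50}, 'x': [6, 22, 1]}
ans = entry['item']['c'] + entry['x'][0]  # -> ans = 56

Answer: 56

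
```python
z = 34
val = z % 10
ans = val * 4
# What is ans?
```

Answer: 16

Derivation:
Trace (tracking ans):
z = 34  # -> z = 34
val = z % 10  # -> val = 4
ans = val * 4  # -> ans = 16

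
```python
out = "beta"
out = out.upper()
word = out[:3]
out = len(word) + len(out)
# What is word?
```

Trace (tracking word):
out = 'beta'  # -> out = 'beta'
out = out.upper()  # -> out = 'BETA'
word = out[:3]  # -> word = 'BET'
out = len(word) + len(out)  # -> out = 7

Answer: 'BET'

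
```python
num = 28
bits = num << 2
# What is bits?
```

Answer: 112

Derivation:
Trace (tracking bits):
num = 28  # -> num = 28
bits = num << 2  # -> bits = 112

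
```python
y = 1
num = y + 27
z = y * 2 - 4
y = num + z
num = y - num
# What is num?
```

Answer: -2

Derivation:
Trace (tracking num):
y = 1  # -> y = 1
num = y + 27  # -> num = 28
z = y * 2 - 4  # -> z = -2
y = num + z  # -> y = 26
num = y - num  # -> num = -2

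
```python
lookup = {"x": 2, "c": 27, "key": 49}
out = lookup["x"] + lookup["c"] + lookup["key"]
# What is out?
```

Answer: 78

Derivation:
Trace (tracking out):
lookup = {'x': 2, 'c': 27, 'key': 49}  # -> lookup = {'x': 2, 'c': 27, 'key': 49}
out = lookup['x'] + lookup['c'] + lookup['key']  # -> out = 78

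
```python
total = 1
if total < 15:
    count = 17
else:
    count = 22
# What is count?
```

Trace (tracking count):
total = 1  # -> total = 1
if total < 15:  # condition is True
    count = 17  # -> count = 17

Answer: 17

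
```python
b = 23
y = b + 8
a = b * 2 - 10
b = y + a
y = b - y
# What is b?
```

Trace (tracking b):
b = 23  # -> b = 23
y = b + 8  # -> y = 31
a = b * 2 - 10  # -> a = 36
b = y + a  # -> b = 67
y = b - y  # -> y = 36

Answer: 67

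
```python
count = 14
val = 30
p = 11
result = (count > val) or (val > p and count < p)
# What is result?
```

Answer: False

Derivation:
Trace (tracking result):
count = 14  # -> count = 14
val = 30  # -> val = 30
p = 11  # -> p = 11
result = count > val or (val > p and count < p)  # -> result = False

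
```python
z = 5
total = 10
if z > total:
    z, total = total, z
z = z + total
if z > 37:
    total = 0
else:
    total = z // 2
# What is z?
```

Trace (tracking z):
z = 5  # -> z = 5
total = 10  # -> total = 10
if z > total:  # condition is False
z = z + total  # -> z = 15
if z > 37:  # condition is False
else:
    total = z // 2  # -> total = 7

Answer: 15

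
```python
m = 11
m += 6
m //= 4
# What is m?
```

Trace (tracking m):
m = 11  # -> m = 11
m += 6  # -> m = 17
m //= 4  # -> m = 4

Answer: 4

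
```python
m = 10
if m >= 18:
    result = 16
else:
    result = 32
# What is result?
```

Trace (tracking result):
m = 10  # -> m = 10
if m >= 18:  # condition is False
else:
    result = 32  # -> result = 32

Answer: 32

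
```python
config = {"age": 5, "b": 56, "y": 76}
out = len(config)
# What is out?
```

Answer: 3

Derivation:
Trace (tracking out):
config = {'age': 5, 'b': 56, 'y': 76}  # -> config = {'age': 5, 'b': 56, 'y': 76}
out = len(config)  # -> out = 3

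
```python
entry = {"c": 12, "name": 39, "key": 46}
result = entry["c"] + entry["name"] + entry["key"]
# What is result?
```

Trace (tracking result):
entry = {'c': 12, 'name': 39, 'key': 46}  # -> entry = {'c': 12, 'name': 39, 'key': 46}
result = entry['c'] + entry['name'] + entry['key']  # -> result = 97

Answer: 97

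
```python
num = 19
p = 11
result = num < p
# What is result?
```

Answer: False

Derivation:
Trace (tracking result):
num = 19  # -> num = 19
p = 11  # -> p = 11
result = num < p  # -> result = False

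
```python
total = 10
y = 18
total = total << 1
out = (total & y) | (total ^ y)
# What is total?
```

Trace (tracking total):
total = 10  # -> total = 10
y = 18  # -> y = 18
total = total << 1  # -> total = 20
out = total & y | total ^ y  # -> out = 22

Answer: 20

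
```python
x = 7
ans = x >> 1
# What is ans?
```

Answer: 3

Derivation:
Trace (tracking ans):
x = 7  # -> x = 7
ans = x >> 1  # -> ans = 3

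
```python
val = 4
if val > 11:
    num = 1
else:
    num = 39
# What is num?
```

Answer: 39

Derivation:
Trace (tracking num):
val = 4  # -> val = 4
if val > 11:  # condition is False
else:
    num = 39  # -> num = 39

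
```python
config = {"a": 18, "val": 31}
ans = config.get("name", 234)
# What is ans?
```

Trace (tracking ans):
config = {'a': 18, 'val': 31}  # -> config = {'a': 18, 'val': 31}
ans = config.get('name', 234)  # -> ans = 234

Answer: 234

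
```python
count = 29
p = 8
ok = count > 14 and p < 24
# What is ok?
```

Answer: True

Derivation:
Trace (tracking ok):
count = 29  # -> count = 29
p = 8  # -> p = 8
ok = count > 14 and p < 24  # -> ok = True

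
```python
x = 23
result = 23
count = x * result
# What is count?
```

Answer: 529

Derivation:
Trace (tracking count):
x = 23  # -> x = 23
result = 23  # -> result = 23
count = x * result  # -> count = 529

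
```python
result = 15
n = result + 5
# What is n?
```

Trace (tracking n):
result = 15  # -> result = 15
n = result + 5  # -> n = 20

Answer: 20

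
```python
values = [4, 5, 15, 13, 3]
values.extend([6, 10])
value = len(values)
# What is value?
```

Trace (tracking value):
values = [4, 5, 15, 13, 3]  # -> values = [4, 5, 15, 13, 3]
values.extend([6, 10])  # -> values = [4, 5, 15, 13, 3, 6, 10]
value = len(values)  # -> value = 7

Answer: 7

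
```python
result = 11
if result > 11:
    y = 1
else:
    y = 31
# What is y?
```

Answer: 31

Derivation:
Trace (tracking y):
result = 11  # -> result = 11
if result > 11:  # condition is False
else:
    y = 31  # -> y = 31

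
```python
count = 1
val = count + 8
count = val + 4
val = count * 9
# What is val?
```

Answer: 117

Derivation:
Trace (tracking val):
count = 1  # -> count = 1
val = count + 8  # -> val = 9
count = val + 4  # -> count = 13
val = count * 9  # -> val = 117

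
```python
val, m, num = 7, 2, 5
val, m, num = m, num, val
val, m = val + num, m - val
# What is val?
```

Answer: 9

Derivation:
Trace (tracking val):
val, m, num = (7, 2, 5)  # -> val = 7, m = 2, num = 5
val, m, num = (m, num, val)  # -> val = 2, m = 5, num = 7
val, m = (val + num, m - val)  # -> val = 9, m = 3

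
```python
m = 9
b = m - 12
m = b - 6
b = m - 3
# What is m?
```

Trace (tracking m):
m = 9  # -> m = 9
b = m - 12  # -> b = -3
m = b - 6  # -> m = -9
b = m - 3  # -> b = -12

Answer: -9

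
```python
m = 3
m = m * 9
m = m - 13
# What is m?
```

Answer: 14

Derivation:
Trace (tracking m):
m = 3  # -> m = 3
m = m * 9  # -> m = 27
m = m - 13  # -> m = 14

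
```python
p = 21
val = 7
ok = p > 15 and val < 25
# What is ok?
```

Trace (tracking ok):
p = 21  # -> p = 21
val = 7  # -> val = 7
ok = p > 15 and val < 25  # -> ok = True

Answer: True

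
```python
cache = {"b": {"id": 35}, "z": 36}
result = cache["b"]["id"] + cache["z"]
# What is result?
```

Trace (tracking result):
cache = {'b': {'id': 35}, 'z': 36}  # -> cache = {'b': {'id': 35}, 'z': 36}
result = cache['b']['id'] + cache['z']  # -> result = 71

Answer: 71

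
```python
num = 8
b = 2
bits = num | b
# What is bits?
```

Answer: 10

Derivation:
Trace (tracking bits):
num = 8  # -> num = 8
b = 2  # -> b = 2
bits = num | b  # -> bits = 10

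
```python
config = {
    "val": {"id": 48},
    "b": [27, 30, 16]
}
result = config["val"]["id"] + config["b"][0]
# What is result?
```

Trace (tracking result):
config = {'val': {'id': 48}, 'b': [27, 30, 16]}  # -> config = {'val': {'id': 48}, 'b': [27, 30, 16]}
result = config['val']['id'] + config['b'][0]  # -> result = 75

Answer: 75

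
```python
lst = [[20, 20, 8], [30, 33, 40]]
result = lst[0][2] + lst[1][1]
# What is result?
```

Trace (tracking result):
lst = [[20, 20, 8], [30, 33, 40]]  # -> lst = [[20, 20, 8], [30, 33, 40]]
result = lst[0][2] + lst[1][1]  # -> result = 41

Answer: 41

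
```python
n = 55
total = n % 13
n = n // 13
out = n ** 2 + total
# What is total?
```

Answer: 3

Derivation:
Trace (tracking total):
n = 55  # -> n = 55
total = n % 13  # -> total = 3
n = n // 13  # -> n = 4
out = n ** 2 + total  # -> out = 19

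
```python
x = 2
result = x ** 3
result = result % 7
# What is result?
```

Trace (tracking result):
x = 2  # -> x = 2
result = x ** 3  # -> result = 8
result = result % 7  # -> result = 1

Answer: 1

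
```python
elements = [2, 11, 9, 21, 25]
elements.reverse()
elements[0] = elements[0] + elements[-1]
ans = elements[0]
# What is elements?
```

Answer: [27, 21, 9, 11, 2]

Derivation:
Trace (tracking elements):
elements = [2, 11, 9, 21, 25]  # -> elements = [2, 11, 9, 21, 25]
elements.reverse()  # -> elements = [25, 21, 9, 11, 2]
elements[0] = elements[0] + elements[-1]  # -> elements = [27, 21, 9, 11, 2]
ans = elements[0]  # -> ans = 27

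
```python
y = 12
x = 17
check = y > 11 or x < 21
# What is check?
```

Trace (tracking check):
y = 12  # -> y = 12
x = 17  # -> x = 17
check = y > 11 or x < 21  # -> check = True

Answer: True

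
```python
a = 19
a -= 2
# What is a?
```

Trace (tracking a):
a = 19  # -> a = 19
a -= 2  # -> a = 17

Answer: 17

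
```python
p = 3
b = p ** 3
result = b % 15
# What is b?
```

Trace (tracking b):
p = 3  # -> p = 3
b = p ** 3  # -> b = 27
result = b % 15  # -> result = 12

Answer: 27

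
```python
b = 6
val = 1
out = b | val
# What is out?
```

Answer: 7

Derivation:
Trace (tracking out):
b = 6  # -> b = 6
val = 1  # -> val = 1
out = b | val  # -> out = 7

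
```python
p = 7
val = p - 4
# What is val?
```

Trace (tracking val):
p = 7  # -> p = 7
val = p - 4  # -> val = 3

Answer: 3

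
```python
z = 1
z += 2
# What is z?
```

Trace (tracking z):
z = 1  # -> z = 1
z += 2  # -> z = 3

Answer: 3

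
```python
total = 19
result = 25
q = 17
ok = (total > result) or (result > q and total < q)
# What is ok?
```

Trace (tracking ok):
total = 19  # -> total = 19
result = 25  # -> result = 25
q = 17  # -> q = 17
ok = total > result or (result > q and total < q)  # -> ok = False

Answer: False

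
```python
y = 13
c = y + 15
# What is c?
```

Trace (tracking c):
y = 13  # -> y = 13
c = y + 15  # -> c = 28

Answer: 28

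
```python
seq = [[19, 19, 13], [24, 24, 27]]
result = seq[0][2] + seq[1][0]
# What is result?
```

Trace (tracking result):
seq = [[19, 19, 13], [24, 24, 27]]  # -> seq = [[19, 19, 13], [24, 24, 27]]
result = seq[0][2] + seq[1][0]  # -> result = 37

Answer: 37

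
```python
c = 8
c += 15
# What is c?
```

Answer: 23

Derivation:
Trace (tracking c):
c = 8  # -> c = 8
c += 15  # -> c = 23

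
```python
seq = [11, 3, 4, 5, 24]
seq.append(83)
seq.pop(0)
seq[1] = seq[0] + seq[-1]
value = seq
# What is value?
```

Answer: [3, 86, 5, 24, 83]

Derivation:
Trace (tracking value):
seq = [11, 3, 4, 5, 24]  # -> seq = [11, 3, 4, 5, 24]
seq.append(83)  # -> seq = [11, 3, 4, 5, 24, 83]
seq.pop(0)  # -> seq = [3, 4, 5, 24, 83]
seq[1] = seq[0] + seq[-1]  # -> seq = [3, 86, 5, 24, 83]
value = seq  # -> value = [3, 86, 5, 24, 83]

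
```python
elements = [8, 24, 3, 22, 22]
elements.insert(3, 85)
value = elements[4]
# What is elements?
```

Trace (tracking elements):
elements = [8, 24, 3, 22, 22]  # -> elements = [8, 24, 3, 22, 22]
elements.insert(3, 85)  # -> elements = [8, 24, 3, 85, 22, 22]
value = elements[4]  # -> value = 22

Answer: [8, 24, 3, 85, 22, 22]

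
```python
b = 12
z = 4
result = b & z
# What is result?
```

Answer: 4

Derivation:
Trace (tracking result):
b = 12  # -> b = 12
z = 4  # -> z = 4
result = b & z  # -> result = 4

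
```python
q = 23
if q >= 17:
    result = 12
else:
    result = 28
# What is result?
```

Trace (tracking result):
q = 23  # -> q = 23
if q >= 17:  # condition is True
    result = 12  # -> result = 12

Answer: 12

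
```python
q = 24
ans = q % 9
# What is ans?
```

Answer: 6

Derivation:
Trace (tracking ans):
q = 24  # -> q = 24
ans = q % 9  # -> ans = 6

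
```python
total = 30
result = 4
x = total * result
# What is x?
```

Answer: 120

Derivation:
Trace (tracking x):
total = 30  # -> total = 30
result = 4  # -> result = 4
x = total * result  # -> x = 120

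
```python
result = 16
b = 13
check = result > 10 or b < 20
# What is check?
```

Answer: True

Derivation:
Trace (tracking check):
result = 16  # -> result = 16
b = 13  # -> b = 13
check = result > 10 or b < 20  # -> check = True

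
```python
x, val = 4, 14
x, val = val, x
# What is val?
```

Answer: 4

Derivation:
Trace (tracking val):
x, val = (4, 14)  # -> x = 4, val = 14
x, val = (val, x)  # -> x = 14, val = 4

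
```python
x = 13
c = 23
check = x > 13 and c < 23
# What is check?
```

Trace (tracking check):
x = 13  # -> x = 13
c = 23  # -> c = 23
check = x > 13 and c < 23  # -> check = False

Answer: False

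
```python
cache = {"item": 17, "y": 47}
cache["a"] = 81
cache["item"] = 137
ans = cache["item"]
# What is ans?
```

Answer: 137

Derivation:
Trace (tracking ans):
cache = {'item': 17, 'y': 47}  # -> cache = {'item': 17, 'y': 47}
cache['a'] = 81  # -> cache = {'item': 17, 'y': 47, 'a': 81}
cache['item'] = 137  # -> cache = {'item': 137, 'y': 47, 'a': 81}
ans = cache['item']  # -> ans = 137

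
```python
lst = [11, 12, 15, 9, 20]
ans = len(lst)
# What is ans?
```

Answer: 5

Derivation:
Trace (tracking ans):
lst = [11, 12, 15, 9, 20]  # -> lst = [11, 12, 15, 9, 20]
ans = len(lst)  # -> ans = 5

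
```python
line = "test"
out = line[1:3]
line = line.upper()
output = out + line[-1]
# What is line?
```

Answer: 'TEST'

Derivation:
Trace (tracking line):
line = 'test'  # -> line = 'test'
out = line[1:3]  # -> out = 'es'
line = line.upper()  # -> line = 'TEST'
output = out + line[-1]  # -> output = 'esT'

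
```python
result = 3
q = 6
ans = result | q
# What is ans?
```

Answer: 7

Derivation:
Trace (tracking ans):
result = 3  # -> result = 3
q = 6  # -> q = 6
ans = result | q  # -> ans = 7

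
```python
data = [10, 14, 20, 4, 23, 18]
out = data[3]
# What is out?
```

Trace (tracking out):
data = [10, 14, 20, 4, 23, 18]  # -> data = [10, 14, 20, 4, 23, 18]
out = data[3]  # -> out = 4

Answer: 4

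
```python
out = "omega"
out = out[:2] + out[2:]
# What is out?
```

Trace (tracking out):
out = 'omega'  # -> out = 'omega'
out = out[:2] + out[2:]  # -> out = 'omega'

Answer: 'omega'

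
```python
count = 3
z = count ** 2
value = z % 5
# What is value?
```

Trace (tracking value):
count = 3  # -> count = 3
z = count ** 2  # -> z = 9
value = z % 5  # -> value = 4

Answer: 4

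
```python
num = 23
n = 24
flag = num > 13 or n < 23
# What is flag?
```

Answer: True

Derivation:
Trace (tracking flag):
num = 23  # -> num = 23
n = 24  # -> n = 24
flag = num > 13 or n < 23  # -> flag = True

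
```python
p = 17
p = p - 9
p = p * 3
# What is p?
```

Trace (tracking p):
p = 17  # -> p = 17
p = p - 9  # -> p = 8
p = p * 3  # -> p = 24

Answer: 24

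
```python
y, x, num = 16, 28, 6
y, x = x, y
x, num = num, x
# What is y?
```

Answer: 28

Derivation:
Trace (tracking y):
y, x, num = (16, 28, 6)  # -> y = 16, x = 28, num = 6
y, x = (x, y)  # -> y = 28, x = 16
x, num = (num, x)  # -> x = 6, num = 16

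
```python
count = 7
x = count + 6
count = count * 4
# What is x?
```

Trace (tracking x):
count = 7  # -> count = 7
x = count + 6  # -> x = 13
count = count * 4  # -> count = 28

Answer: 13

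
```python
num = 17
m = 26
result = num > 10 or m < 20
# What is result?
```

Answer: True

Derivation:
Trace (tracking result):
num = 17  # -> num = 17
m = 26  # -> m = 26
result = num > 10 or m < 20  # -> result = True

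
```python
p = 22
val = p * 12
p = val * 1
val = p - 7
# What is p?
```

Trace (tracking p):
p = 22  # -> p = 22
val = p * 12  # -> val = 264
p = val * 1  # -> p = 264
val = p - 7  # -> val = 257

Answer: 264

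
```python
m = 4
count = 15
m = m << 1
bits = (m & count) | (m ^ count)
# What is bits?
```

Trace (tracking bits):
m = 4  # -> m = 4
count = 15  # -> count = 15
m = m << 1  # -> m = 8
bits = m & count | m ^ count  # -> bits = 15

Answer: 15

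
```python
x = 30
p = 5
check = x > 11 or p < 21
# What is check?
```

Trace (tracking check):
x = 30  # -> x = 30
p = 5  # -> p = 5
check = x > 11 or p < 21  # -> check = True

Answer: True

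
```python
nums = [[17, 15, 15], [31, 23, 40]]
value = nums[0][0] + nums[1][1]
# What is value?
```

Answer: 40

Derivation:
Trace (tracking value):
nums = [[17, 15, 15], [31, 23, 40]]  # -> nums = [[17, 15, 15], [31, 23, 40]]
value = nums[0][0] + nums[1][1]  # -> value = 40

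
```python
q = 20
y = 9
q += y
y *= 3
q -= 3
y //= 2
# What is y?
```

Trace (tracking y):
q = 20  # -> q = 20
y = 9  # -> y = 9
q += y  # -> q = 29
y *= 3  # -> y = 27
q -= 3  # -> q = 26
y //= 2  # -> y = 13

Answer: 13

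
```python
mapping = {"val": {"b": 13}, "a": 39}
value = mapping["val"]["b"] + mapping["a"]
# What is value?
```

Answer: 52

Derivation:
Trace (tracking value):
mapping = {'val': {'b': 13}, 'a': 39}  # -> mapping = {'val': {'b': 13}, 'a': 39}
value = mapping['val']['b'] + mapping['a']  # -> value = 52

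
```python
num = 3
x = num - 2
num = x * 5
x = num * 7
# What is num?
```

Answer: 5

Derivation:
Trace (tracking num):
num = 3  # -> num = 3
x = num - 2  # -> x = 1
num = x * 5  # -> num = 5
x = num * 7  # -> x = 35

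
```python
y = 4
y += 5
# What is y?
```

Answer: 9

Derivation:
Trace (tracking y):
y = 4  # -> y = 4
y += 5  # -> y = 9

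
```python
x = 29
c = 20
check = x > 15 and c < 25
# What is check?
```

Answer: True

Derivation:
Trace (tracking check):
x = 29  # -> x = 29
c = 20  # -> c = 20
check = x > 15 and c < 25  # -> check = True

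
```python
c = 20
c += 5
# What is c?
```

Trace (tracking c):
c = 20  # -> c = 20
c += 5  # -> c = 25

Answer: 25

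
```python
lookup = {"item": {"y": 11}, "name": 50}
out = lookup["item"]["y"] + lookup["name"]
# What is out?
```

Trace (tracking out):
lookup = {'item': {'y': 11}, 'name': 50}  # -> lookup = {'item': {'y': 11}, 'name': 50}
out = lookup['item']['y'] + lookup['name']  # -> out = 61

Answer: 61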